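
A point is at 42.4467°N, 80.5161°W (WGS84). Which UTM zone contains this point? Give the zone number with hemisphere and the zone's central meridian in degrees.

Zone 17N, central meridian -81°

UTM zone = ⌊(λ + 180)/6⌋ + 1; -80.5161° ∈ [-84°, -78°) → zone 17.
Hemisphere: N (φ ≥ 0).
Central meridian λ₀ = 6×17 − 183 = -81°.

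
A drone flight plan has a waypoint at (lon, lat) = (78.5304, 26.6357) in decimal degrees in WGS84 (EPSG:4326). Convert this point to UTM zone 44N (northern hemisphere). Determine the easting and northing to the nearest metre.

Zone 44 central meridian λ₀ = 6×44 − 183 = 81°; Δλ = -2.4696°.
Transverse Mercator on WGS84 with k₀ = 0.9996 gives E = 254147.708 m, N = 2948463.051 m.

E 254148 m, N 2948463 m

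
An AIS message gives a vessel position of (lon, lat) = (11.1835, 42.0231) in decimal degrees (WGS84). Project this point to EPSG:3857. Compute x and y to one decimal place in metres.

x 1244941.5 m, y 5164440.3 m

Web Mercator is spherical with R = a = 6378137 m.
x = R·λ = 6378137 × 0.195188897 = 1244941.525 m.
y = R·ln tan(π/4 + φ/2) = 6378137 × 0.809709848 = 5164440.340 m.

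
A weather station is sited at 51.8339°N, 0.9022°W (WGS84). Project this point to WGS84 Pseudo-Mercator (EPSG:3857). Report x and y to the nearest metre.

x -100432 m, y 6770148 m

Web Mercator is spherical with R = a = 6378137 m.
x = R·λ = 6378137 × -0.015746361 = -100432.445 m.
y = R·ln tan(π/4 + φ/2) = 6378137 × 1.061461675 = 6770147.984 m.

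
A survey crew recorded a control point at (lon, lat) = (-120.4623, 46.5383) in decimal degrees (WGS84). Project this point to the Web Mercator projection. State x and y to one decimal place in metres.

Web Mercator is spherical with R = a = 6378137 m.
x = R·λ = 6378137 × -2.102463760 = -13409801.896 m.
y = R·ln tan(π/4 + φ/2) = 6378137 × 0.919866698 = 5867035.822 m.

x -13409801.9 m, y 5867035.8 m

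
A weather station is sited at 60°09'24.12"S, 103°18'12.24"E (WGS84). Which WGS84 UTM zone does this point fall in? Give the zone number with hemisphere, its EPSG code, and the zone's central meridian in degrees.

Zone 48S (EPSG:32748), central meridian 105°

UTM zone = ⌊(λ + 180)/6⌋ + 1; 103.3034° ∈ [102°, 108°) → zone 48.
Hemisphere: S (φ < 0).
Central meridian λ₀ = 6×48 − 183 = 105°.
EPSG code: 32748.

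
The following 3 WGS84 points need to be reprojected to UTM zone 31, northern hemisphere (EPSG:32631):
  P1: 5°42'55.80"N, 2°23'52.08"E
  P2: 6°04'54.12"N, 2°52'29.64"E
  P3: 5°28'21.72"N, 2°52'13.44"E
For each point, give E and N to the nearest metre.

P1: E 433320 m, N 631790 m; P2: E 486157 m, N 672237 m; P3: E 485644 m, N 604918 m

UTM zone 31N: λ₀ = 3°, k₀ = 0.9996.
P1 (5.7155°, 2.3978°) → (433319.920, 631790.378) m.
P2 (6.0817°, 2.8749°) → (486157.318, 672237.478) m.
P3 (5.4727°, 2.8704°) → (485644.051, 604917.771) m.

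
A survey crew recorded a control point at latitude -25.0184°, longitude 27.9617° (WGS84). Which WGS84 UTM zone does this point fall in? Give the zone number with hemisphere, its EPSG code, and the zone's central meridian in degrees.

UTM zone = ⌊(λ + 180)/6⌋ + 1; 27.9617° ∈ [24°, 30°) → zone 35.
Hemisphere: S (φ < 0).
Central meridian λ₀ = 6×35 − 183 = 27°.
EPSG code: 32735.

Zone 35S (EPSG:32735), central meridian 27°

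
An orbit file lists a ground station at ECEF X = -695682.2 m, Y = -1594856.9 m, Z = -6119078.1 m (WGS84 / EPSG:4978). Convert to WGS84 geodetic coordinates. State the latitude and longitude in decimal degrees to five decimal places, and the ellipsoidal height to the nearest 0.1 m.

lat -74.22760°, lon -113.56700°, h 3310.7 m

λ = atan2(Y, X) = -113.56699938°; p = √(X²+Y²) = 1739983.4 m.
Bowring's method on WGS84 (a = 6378137 m, b = 6356752.314 m) gives φ = -74.22760027°, h = 3310.737 m.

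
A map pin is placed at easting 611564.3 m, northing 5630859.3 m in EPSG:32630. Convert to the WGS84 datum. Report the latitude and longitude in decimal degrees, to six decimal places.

lat 50.818700°, lon -1.416200°

Zone 30N: λ₀ = -3°, k₀ = 0.9996, false easting 500000 m.
Meridian distance M = (N − FN)/k₀ = 5633112.5 m.
Inverse transverse Mercator on WGS84 gives φ = 50.81869958°, λ = -1.41620008°.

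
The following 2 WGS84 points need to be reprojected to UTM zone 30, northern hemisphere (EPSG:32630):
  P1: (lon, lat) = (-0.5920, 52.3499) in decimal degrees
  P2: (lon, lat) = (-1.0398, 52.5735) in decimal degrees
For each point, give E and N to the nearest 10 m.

UTM zone 30N: λ₀ = -3°, k₀ = 0.9996.
P1 (52.3499°, -0.5920°) → (664006.332, 5802685.652) m.
P2 (52.5735°, -1.0398°) → (632835.627, 5826632.436) m.

P1: E 664010 m, N 5802690 m; P2: E 632840 m, N 5826630 m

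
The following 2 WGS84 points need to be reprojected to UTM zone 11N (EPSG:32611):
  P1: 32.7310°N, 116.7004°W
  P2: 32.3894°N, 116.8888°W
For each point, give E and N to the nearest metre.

UTM zone 11N: λ₀ = -117°, k₀ = 0.9996.
P1 (32.7310°, -116.7004°) → (528072.057, 3621505.905) m.
P2 (32.3894°, -116.8888°) → (510458.804, 3583604.511) m.

P1: E 528072 m, N 3621506 m; P2: E 510459 m, N 3583605 m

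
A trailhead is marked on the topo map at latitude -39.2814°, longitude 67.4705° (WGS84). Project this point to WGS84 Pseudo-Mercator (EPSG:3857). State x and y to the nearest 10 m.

Web Mercator is spherical with R = a = 6378137 m.
x = R·λ = 6378137 × 1.177582373 = 7510781.704 m.
y = R·ln tan(π/4 + φ/2) = 6378137 × -0.746622445 = -4762060.240 m.

x 7510780 m, y -4762060 m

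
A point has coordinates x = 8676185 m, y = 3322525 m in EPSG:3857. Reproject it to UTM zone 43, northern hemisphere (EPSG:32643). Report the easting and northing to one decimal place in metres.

E 787520.4 m, N 3165184.2 m

Web Mercator inverse (R = 6378137 m) → φ = 28.58179636°, λ = 77.93949593°.
UTM 43N forward: E = 787520.384 m, N = 3165184.178 m.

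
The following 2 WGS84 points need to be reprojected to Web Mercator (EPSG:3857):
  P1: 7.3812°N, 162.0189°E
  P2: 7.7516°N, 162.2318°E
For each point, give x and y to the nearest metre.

P1: x 18035861 m, y 823954 m; P2: x 18059561 m, y 865549 m

Web Mercator: x = R·λ, y = R·ln tan(π/4+φ/2), R = 6378137 m.
P1 (7.3812°, 162.0189°) → (18035861.447, 823953.672) m.
P2 (7.7516°, 162.2318°) → (18059561.366, 865548.656) m.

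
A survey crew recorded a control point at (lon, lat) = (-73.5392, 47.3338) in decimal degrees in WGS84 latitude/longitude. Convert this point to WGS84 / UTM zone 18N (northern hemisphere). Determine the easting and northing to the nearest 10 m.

Zone 18 central meridian λ₀ = 6×18 − 183 = -75°; Δλ = +1.4608°.
Transverse Mercator on WGS84 with k₀ = 0.9996 gives E = 610363.639 m, N = 5243293.804 m.

E 610360 m, N 5243290 m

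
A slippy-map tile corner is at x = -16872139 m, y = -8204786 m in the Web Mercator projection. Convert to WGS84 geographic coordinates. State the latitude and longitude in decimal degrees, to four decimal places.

R = 6378137 m. λ = x/R = -151.56500339°.
φ = 2·arctan(exp(y/R)) − 90° = 2·arctan(0.27627) − 90° = -59.11270160°.

lat -59.1127°, lon -151.5650°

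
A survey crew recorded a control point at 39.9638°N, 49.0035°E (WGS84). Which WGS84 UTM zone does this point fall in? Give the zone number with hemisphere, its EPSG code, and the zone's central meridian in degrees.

Zone 39N (EPSG:32639), central meridian 51°

UTM zone = ⌊(λ + 180)/6⌋ + 1; 49.0035° ∈ [48°, 54°) → zone 39.
Hemisphere: N (φ ≥ 0).
Central meridian λ₀ = 6×39 − 183 = 51°.
EPSG code: 32639.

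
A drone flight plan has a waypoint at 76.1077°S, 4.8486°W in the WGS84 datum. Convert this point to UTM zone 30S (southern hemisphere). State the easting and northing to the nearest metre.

E 450462 m, N 1552021 m

Zone 30 central meridian λ₀ = 6×30 − 183 = -3°; Δλ = -1.8486°.
Transverse Mercator on WGS84 with k₀ = 0.9996 gives E = 450462.311 m, N = 1552021.214 m.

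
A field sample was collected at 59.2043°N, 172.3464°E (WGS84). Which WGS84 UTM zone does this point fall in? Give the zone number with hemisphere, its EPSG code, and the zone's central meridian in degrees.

UTM zone = ⌊(λ + 180)/6⌋ + 1; 172.3464° ∈ [168°, 174°) → zone 59.
Hemisphere: N (φ ≥ 0).
Central meridian λ₀ = 6×59 − 183 = 171°.
EPSG code: 32659.

Zone 59N (EPSG:32659), central meridian 171°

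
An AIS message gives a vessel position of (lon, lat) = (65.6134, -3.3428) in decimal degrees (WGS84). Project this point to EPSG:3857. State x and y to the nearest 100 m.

Web Mercator is spherical with R = a = 6378137 m.
x = R·λ = 6378137 × 1.145169863 = 7304050.277 m.
y = R·ln tan(π/4 + φ/2) = 6378137 × -0.058375993 = -372330.082 m.

x 7304100 m, y -372300 m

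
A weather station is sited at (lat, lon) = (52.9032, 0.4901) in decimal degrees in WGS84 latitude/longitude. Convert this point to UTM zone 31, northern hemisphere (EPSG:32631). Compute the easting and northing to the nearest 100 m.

E 331200 m, N 5864500 m

Zone 31 central meridian λ₀ = 6×31 − 183 = 3°; Δλ = -2.5099°.
Transverse Mercator on WGS84 with k₀ = 0.9996 gives E = 331197.870 m, N = 5864452.243 m.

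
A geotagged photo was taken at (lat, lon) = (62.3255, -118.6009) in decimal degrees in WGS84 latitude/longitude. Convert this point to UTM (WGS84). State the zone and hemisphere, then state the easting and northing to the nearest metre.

Longitude -118.6009° lies in the 6° band [-120°, -114°), giving zone 11; latitude is north of the equator, so 11N.
Zone 11 central meridian λ₀ = 6×11 − 183 = -117°; Δλ = -1.6009°.
Transverse Mercator on WGS84 with k₀ = 0.9996 gives E = 417051.280 m, N = 6911468.391 m.

Zone 11N: E 417051 m, N 6911468 m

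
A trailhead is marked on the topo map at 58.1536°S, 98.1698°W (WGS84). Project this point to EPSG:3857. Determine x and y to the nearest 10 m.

x -10928210 m, y -7999650 m

Web Mercator is spherical with R = a = 6378137 m.
x = R·λ = 6378137 × -1.713386236 = -10928212.147 m.
y = R·ln tan(π/4 + φ/2) = 6378137 × -1.254230436 = -7999653.552 m.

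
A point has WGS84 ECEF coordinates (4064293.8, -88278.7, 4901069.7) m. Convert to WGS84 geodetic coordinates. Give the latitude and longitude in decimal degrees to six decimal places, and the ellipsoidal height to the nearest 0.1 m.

lat 50.514500°, lon -1.244300°, h 2191.5 m

λ = atan2(Y, X) = -1.24430024°; p = √(X²+Y²) = 4065252.4 m.
Bowring's method on WGS84 (a = 6378137 m, b = 6356752.314 m) gives φ = 50.51449964°, h = 2191.477 m.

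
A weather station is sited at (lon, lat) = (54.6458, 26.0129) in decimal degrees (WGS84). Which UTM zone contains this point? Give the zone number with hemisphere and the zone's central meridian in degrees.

Zone 40N, central meridian 57°

UTM zone = ⌊(λ + 180)/6⌋ + 1; 54.6458° ∈ [54°, 60°) → zone 40.
Hemisphere: N (φ ≥ 0).
Central meridian λ₀ = 6×40 − 183 = 57°.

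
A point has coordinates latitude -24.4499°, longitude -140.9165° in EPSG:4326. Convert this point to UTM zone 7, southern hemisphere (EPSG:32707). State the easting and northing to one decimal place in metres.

Zone 7 central meridian λ₀ = 6×7 − 183 = -141°; Δλ = +0.0835°.
Transverse Mercator on WGS84 with k₀ = 0.9996 gives E = 508463.090 m, N = 7295959.251 m.

E 508463.1 m, N 7295959.3 m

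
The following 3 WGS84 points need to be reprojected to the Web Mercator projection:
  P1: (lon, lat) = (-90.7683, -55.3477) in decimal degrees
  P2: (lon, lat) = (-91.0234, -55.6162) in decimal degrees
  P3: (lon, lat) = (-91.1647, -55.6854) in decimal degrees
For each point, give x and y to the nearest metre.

P1: x -10104281 m, y -7429642 m; P2: x -10132679 m, y -7482388 m; P3: x -10148408 m, y -7496041 m

Web Mercator: x = R·λ, y = R·ln tan(π/4+φ/2), R = 6378137 m.
P1 (-55.3477°, -90.7683°) → (-10104280.936, -7429642.135) m.
P2 (-55.6162°, -91.0234°) → (-10132678.538, -7482388.258) m.
P3 (-55.6854°, -91.1647°) → (-10148407.982, -7496040.918) m.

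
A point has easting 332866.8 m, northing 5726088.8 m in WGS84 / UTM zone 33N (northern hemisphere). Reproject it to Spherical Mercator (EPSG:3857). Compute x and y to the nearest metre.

Unproject from UTM 33N (λ₀ = 15°) → φ = 51.66089986°, λ = 12.58350000°.
Web Mercator (R = 6378137 m): x = 1400788.813 m, y = 6739042.511 m.

x 1400789 m, y 6739043 m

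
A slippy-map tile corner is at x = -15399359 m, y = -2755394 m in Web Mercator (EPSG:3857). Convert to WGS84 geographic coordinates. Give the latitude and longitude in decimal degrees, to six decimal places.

R = 6378137 m. λ = x/R = -138.33479555°.
φ = 2·arctan(exp(y/R)) − 90° = 2·arctan(0.64921) − 90° = -24.01629622°.

lat -24.016296°, lon -138.334796°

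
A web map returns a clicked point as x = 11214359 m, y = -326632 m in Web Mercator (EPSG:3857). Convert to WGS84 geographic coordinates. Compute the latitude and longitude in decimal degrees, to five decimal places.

R = 6378137 m. λ = x/R = 100.74030091°.
φ = 2·arctan(exp(y/R)) − 90° = 2·arctan(0.95008) − 90° = -2.93290349°.

lat -2.93290°, lon 100.74030°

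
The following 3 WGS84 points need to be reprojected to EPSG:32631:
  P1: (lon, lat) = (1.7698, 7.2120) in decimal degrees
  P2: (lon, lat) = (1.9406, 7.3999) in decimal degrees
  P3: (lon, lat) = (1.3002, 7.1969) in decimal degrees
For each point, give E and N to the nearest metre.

P1: E 364175 m, N 797368 m; P2: E 383084 m, N 818096 m; P3: E 312308 m, N 795864 m

UTM zone 31N: λ₀ = 3°, k₀ = 0.9996.
P1 (7.2120°, 1.7698°) → (364175.219, 797367.916) m.
P2 (7.3999°, 1.9406°) → (383084.144, 818096.030) m.
P3 (7.1969°, 1.3002°) → (312308.293, 795864.442) m.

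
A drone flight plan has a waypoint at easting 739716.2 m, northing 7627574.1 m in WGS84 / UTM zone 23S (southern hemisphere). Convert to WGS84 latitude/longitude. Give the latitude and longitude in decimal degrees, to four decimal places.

lat -21.4383°, lon -42.6871°

Zone 23S: λ₀ = -45°, k₀ = 0.9996, false easting 500000 m, false northing 10000000 m.
Meridian distance M = (N − FN)/k₀ = -2373375.3 m.
Inverse transverse Mercator on WGS84 gives φ = -21.43830045°, λ = -42.68710046°.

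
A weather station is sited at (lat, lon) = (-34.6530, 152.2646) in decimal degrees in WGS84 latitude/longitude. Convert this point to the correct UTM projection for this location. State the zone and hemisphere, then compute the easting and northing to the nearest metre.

Longitude 152.2646° lies in the 6° band [150°, 156°), giving zone 56; latitude is south of the equator, so 56S.
Zone 56 central meridian λ₀ = 6×56 − 183 = 153°; Δλ = -0.7354°.
Transverse Mercator on WGS84 with k₀ = 0.9996 gives E = 432610.814 m, N = 6165190.900 m.

Zone 56S: E 432611 m, N 6165191 m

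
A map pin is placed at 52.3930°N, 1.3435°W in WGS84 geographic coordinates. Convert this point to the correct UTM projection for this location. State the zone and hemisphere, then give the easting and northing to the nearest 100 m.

Zone 30N: E 612700 m, N 5806000 m

Longitude -1.3435° lies in the 6° band [-6°, 0°), giving zone 30; latitude is north of the equator, so 30N.
Zone 30 central meridian λ₀ = 6×30 − 183 = -3°; Δλ = +1.6565°.
Transverse Mercator on WGS84 with k₀ = 0.9996 gives E = 612717.103 m, N = 5806041.252 m.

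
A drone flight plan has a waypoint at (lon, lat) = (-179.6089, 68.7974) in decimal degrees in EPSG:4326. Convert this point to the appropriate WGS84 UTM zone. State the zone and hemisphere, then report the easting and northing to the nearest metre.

Longitude -179.6089° lies in the 6° band [-180°, -174°), giving zone 1; latitude is north of the equator, so 1N.
Zone 1 central meridian λ₀ = 6×1 − 183 = -177°; Δλ = -2.6089°.
Transverse Mercator on WGS84 with k₀ = 0.9996 gives E = 394726.270 m, N = 7634006.605 m.

Zone 1N: E 394726 m, N 7634007 m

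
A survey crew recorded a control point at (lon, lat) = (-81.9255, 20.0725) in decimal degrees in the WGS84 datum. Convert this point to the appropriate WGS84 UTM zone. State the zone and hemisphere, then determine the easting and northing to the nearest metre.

Longitude -81.9255° lies in the 6° band [-84°, -78°), giving zone 17; latitude is north of the equator, so 17N.
Zone 17 central meridian λ₀ = 6×17 − 183 = -81°; Δλ = -0.9255°.
Transverse Mercator on WGS84 with k₀ = 0.9996 gives E = 403229.024 m, N = 2219772.450 m.

Zone 17N: E 403229 m, N 2219772 m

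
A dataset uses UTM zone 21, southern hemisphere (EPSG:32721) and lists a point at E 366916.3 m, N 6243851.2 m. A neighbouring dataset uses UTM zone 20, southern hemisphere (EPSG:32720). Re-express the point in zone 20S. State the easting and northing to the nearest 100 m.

UTM 21S → geographic: φ = -33.93739969°, λ = -58.44000034°.
UTM 20S (λ₀ = -63°) forward: E = 921583.512 m, N = 6235407.130 m.

E 921600 m, N 6235400 m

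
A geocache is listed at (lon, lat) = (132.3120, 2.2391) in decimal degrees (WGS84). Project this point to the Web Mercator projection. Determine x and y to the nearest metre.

x 14728904 m, y 249319 m

Web Mercator is spherical with R = a = 6378137 m.
x = R·λ = 6378137 × 2.309280040 = 14728904.466 m.
y = R·ln tan(π/4 + φ/2) = 6378137 × 0.039089618 = 249318.941 m.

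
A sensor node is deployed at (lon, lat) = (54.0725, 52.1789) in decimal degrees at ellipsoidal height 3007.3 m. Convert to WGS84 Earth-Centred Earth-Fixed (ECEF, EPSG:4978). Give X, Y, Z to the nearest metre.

X 2300748 m, Y 3175150 m, Z 5017410 m

WGS84: a = 6378137 m, e² = 0.006694380; N(φ) = a/√(1−e²sin²φ) = 6391500.303 m.
X = (N+h)·cosφ·cosλ = 2300748.442 m; Y = (N+h)·cosφ·sinλ = 3175149.764 m; Z = (N(1−e²)+h)·sinφ = 5017409.768 m.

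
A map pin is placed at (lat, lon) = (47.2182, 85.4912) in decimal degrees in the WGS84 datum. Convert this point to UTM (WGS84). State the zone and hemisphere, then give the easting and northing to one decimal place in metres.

Zone 45N: E 385761.4 m, N 5230516.4 m

Longitude 85.4912° lies in the 6° band [84°, 90°), giving zone 45; latitude is north of the equator, so 45N.
Zone 45 central meridian λ₀ = 6×45 − 183 = 87°; Δλ = -1.5088°.
Transverse Mercator on WGS84 with k₀ = 0.9996 gives E = 385761.443 m, N = 5230516.438 m.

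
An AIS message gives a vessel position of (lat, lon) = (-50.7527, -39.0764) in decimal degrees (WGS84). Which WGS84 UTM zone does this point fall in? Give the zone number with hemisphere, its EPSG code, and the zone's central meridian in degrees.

Zone 24S (EPSG:32724), central meridian -39°

UTM zone = ⌊(λ + 180)/6⌋ + 1; -39.0764° ∈ [-42°, -36°) → zone 24.
Hemisphere: S (φ < 0).
Central meridian λ₀ = 6×24 − 183 = -39°.
EPSG code: 32724.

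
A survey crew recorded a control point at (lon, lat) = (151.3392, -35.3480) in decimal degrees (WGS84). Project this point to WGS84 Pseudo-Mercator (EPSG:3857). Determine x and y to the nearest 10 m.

x 16847000 m, y -4211270 m

Web Mercator is spherical with R = a = 6378137 m.
x = R·λ = 6378137 × 2.641367327 = 16847002.681 m.
y = R·ln tan(π/4 + φ/2) = 6378137 × -0.660267112 = -4211274.096 m.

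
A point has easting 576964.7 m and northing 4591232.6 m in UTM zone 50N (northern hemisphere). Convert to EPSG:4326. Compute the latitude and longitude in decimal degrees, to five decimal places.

Zone 50N: λ₀ = 117°, k₀ = 0.9996, false easting 500000 m.
Meridian distance M = (N − FN)/k₀ = 4593069.8 m.
Inverse transverse Mercator on WGS84 gives φ = 41.46899997°, λ = 117.92169971°.

lat 41.46900°, lon 117.92170°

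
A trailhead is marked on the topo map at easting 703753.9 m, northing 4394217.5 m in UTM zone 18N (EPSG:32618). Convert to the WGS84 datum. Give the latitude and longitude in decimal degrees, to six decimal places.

lat 39.673500°, lon -72.624400°

Zone 18N: λ₀ = -75°, k₀ = 0.9996, false easting 500000 m.
Meridian distance M = (N − FN)/k₀ = 4395975.9 m.
Inverse transverse Mercator on WGS84 gives φ = 39.67350041°, λ = -72.62440004°.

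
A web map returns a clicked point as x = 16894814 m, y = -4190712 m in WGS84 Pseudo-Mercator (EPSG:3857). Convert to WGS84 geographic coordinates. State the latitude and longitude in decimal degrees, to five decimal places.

lat -35.19720°, lon 151.76870°

R = 6378137 m. λ = x/R = 151.76869639°.
φ = 2·arctan(exp(y/R)) − 90° = 2·arctan(0.51838) − 90° = -35.19719829°.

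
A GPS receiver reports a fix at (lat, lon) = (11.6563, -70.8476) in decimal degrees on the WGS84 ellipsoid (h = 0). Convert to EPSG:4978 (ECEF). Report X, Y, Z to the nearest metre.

WGS84: a = 6378137 m, e² = 0.006694380; N(φ) = a/√(1−e²sin²φ) = 6379008.645 m.
X = (N+h)·cosφ·cosλ = 2049677.519 m; Y = (N+h)·cosφ·sinλ = -5901654.288 m; Z = (N(1−e²)+h)·sinφ = 1280189.463 m.

X 2049678 m, Y -5901654 m, Z 1280189 m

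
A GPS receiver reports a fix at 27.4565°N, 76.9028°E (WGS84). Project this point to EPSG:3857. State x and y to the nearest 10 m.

x 8560780 m, y 3180620 m

Web Mercator is spherical with R = a = 6378137 m.
x = R·λ = 6378137 × 1.342207064 = 8560780.537 m.
y = R·ln tan(π/4 + φ/2) = 6378137 × 0.498675723 = 3180622.079 m.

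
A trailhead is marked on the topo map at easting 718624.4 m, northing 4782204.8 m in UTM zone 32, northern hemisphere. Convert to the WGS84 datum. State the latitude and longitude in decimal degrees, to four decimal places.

Zone 32N: λ₀ = 9°, k₀ = 0.9996, false easting 500000 m.
Meridian distance M = (N − FN)/k₀ = 4784118.4 m.
Inverse transverse Mercator on WGS84 gives φ = 43.16100034°, λ = 11.68920040°.

lat 43.1610°, lon 11.6892°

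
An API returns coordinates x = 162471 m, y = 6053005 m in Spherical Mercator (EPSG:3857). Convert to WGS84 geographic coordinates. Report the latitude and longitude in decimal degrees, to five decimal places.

R = 6378137 m. λ = x/R = 1.45950183°.
φ = 2·arctan(exp(y/R)) − 90° = 2·arctan(2.58319) − 90° = 47.67529805°.

lat 47.67530°, lon 1.45950°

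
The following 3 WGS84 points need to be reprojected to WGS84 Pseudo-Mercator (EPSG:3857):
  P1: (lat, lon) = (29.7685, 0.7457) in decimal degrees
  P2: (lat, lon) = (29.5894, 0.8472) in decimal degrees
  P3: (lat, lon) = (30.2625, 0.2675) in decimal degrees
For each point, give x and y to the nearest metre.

P1: x 83011 m, y 3473827 m; P2: x 94310 m, y 3450879 m; P3: x 29778 m, y 3537337 m

Web Mercator: x = R·λ, y = R·ln tan(π/4+φ/2), R = 6378137 m.
P1 (29.7685°, 0.7457°) → (83010.944, 3473827.250) m.
P2 (29.5894°, 0.8472°) → (94309.873, 3450879.478) m.
P3 (30.2625°, 0.2675°) → (29777.964, 3537336.594) m.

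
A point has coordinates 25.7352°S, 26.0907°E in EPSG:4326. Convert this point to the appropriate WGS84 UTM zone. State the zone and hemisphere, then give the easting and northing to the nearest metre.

Longitude 26.0907° lies in the 6° band [24°, 30°), giving zone 35; latitude is south of the equator, so 35S.
Zone 35 central meridian λ₀ = 6×35 − 183 = 27°; Δλ = -0.9093°.
Transverse Mercator on WGS84 with k₀ = 0.9996 gives E = 408793.930 m, N = 7153326.280 m.

Zone 35S: E 408794 m, N 7153326 m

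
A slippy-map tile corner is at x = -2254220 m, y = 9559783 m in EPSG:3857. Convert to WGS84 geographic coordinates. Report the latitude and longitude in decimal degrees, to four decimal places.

R = 6378137 m. λ = x/R = -20.25000280°.
φ = 2·arctan(exp(y/R)) − 90° = 2·arctan(4.47648) − 90° = 64.81489849°.

lat 64.8149°, lon -20.2500°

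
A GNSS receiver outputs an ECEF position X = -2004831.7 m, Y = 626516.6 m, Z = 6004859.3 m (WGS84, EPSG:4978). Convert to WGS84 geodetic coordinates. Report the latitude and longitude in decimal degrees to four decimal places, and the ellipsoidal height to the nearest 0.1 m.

λ = atan2(Y, X) = 162.64580108°; p = √(X²+Y²) = 2100446.0 m.
Bowring's method on WGS84 (a = 6378137 m, b = 6356752.314 m) gives φ = 70.84019978°, h = 2546.814 m.

lat 70.8402°, lon 162.6458°, h 2546.8 m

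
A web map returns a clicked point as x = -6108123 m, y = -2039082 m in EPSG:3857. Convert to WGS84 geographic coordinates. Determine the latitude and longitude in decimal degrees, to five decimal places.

R = 6378137 m. λ = x/R = -54.87020248°.
φ = 2·arctan(exp(y/R)) − 90° = 2·arctan(0.72637) − 90° = -18.01310057°.

lat -18.01310°, lon -54.87020°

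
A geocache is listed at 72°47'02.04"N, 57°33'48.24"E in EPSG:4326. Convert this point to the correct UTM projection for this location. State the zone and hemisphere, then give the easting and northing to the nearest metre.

Longitude 57.5634° lies in the 6° band [54°, 60°), giving zone 40; latitude is north of the equator, so 40N.
Zone 40 central meridian λ₀ = 6×40 − 183 = 57°; Δλ = +0.5634°.
Transverse Mercator on WGS84 with k₀ = 0.9996 gives E = 518612.131 m, N = 8076460.886 m.

Zone 40N: E 518612 m, N 8076461 m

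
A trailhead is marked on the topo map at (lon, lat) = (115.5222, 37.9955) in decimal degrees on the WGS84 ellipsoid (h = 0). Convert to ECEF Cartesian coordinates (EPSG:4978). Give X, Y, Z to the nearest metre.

WGS84: a = 6378137 m, e² = 0.006694380; N(φ) = a/√(1−e²sin²φ) = 6386242.842 m.
X = (N+h)·cosφ·cosλ = -2168408.926 m; Y = (N+h)·cosφ·sinλ = 4541634.355 m; Z = (N(1−e²)+h)·sinφ = 3905050.358 m.

X -2168409 m, Y 4541634 m, Z 3905050 m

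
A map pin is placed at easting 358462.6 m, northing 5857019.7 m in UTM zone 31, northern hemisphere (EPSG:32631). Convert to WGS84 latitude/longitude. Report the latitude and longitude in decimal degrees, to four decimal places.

lat 52.8443°, lon 0.8984°

Zone 31N: λ₀ = 3°, k₀ = 0.9996, false easting 500000 m.
Meridian distance M = (N − FN)/k₀ = 5859363.4 m.
Inverse transverse Mercator on WGS84 gives φ = 52.84430045°, λ = 0.89840070°.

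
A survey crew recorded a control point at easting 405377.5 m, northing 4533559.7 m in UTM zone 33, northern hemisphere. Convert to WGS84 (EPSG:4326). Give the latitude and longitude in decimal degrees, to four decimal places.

Zone 33N: λ₀ = 15°, k₀ = 0.9996, false easting 500000 m.
Meridian distance M = (N − FN)/k₀ = 4535373.8 m.
Inverse transverse Mercator on WGS84 gives φ = 40.94769991°, λ = 13.87580007°.

lat 40.9477°, lon 13.8758°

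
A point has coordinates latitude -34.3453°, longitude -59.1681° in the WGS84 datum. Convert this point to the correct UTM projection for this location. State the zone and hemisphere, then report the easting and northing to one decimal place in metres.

Zone 21S: E 300577.0 m, N 6197427.4 m

Longitude -59.1681° lies in the 6° band [-60°, -54°), giving zone 21; latitude is south of the equator, so 21S.
Zone 21 central meridian λ₀ = 6×21 − 183 = -57°; Δλ = -2.1681°.
Transverse Mercator on WGS84 with k₀ = 0.9996 gives E = 300577.005 m, N = 6197427.437 m.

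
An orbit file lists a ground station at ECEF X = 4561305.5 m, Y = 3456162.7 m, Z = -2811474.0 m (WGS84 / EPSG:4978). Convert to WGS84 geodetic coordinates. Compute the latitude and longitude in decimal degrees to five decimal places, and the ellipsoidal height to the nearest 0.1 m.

lat -26.31630°, lon 37.15170°, h 2161.4 m

λ = atan2(Y, X) = 37.15170019°; p = √(X²+Y²) = 5722811.2 m.
Bowring's method on WGS84 (a = 6378137 m, b = 6356752.314 m) gives φ = -26.31629952°, h = 2161.422 m.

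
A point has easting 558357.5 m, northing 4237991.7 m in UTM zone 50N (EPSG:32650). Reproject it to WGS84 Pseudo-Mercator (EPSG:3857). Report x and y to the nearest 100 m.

x 13098700 m, y 4620200 m

Unproject from UTM 50N (λ₀ = 117°) → φ = 38.28810027°, λ = 117.66729975°.
Web Mercator (R = 6378137 m): x = 13098663.891 m, y = 4620205.044 m.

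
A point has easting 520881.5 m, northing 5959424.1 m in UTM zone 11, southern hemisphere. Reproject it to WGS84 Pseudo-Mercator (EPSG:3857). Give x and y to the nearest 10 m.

x -12998420 m, y -4371070 m

Unproject from UTM 11S (λ₀ = -117°) → φ = -36.51030015°, λ = -116.76680043°.
Web Mercator (R = 6378137 m): x = -12998420.765 m, y = -4371066.989 m.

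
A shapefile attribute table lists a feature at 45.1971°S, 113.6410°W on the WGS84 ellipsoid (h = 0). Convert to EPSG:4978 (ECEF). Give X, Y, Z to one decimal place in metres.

X -1805353.3 m, Y -4124243.3 m, Z -4502810.5 m

WGS84: a = 6378137 m, e² = 0.006694380; N(φ) = a/√(1−e²sin²φ) = 6388912.102 m.
X = (N+h)·cosφ·cosλ = -1805353.272 m; Y = (N+h)·cosφ·sinλ = -4124243.349 m; Z = (N(1−e²)+h)·sinφ = -4502810.524 m.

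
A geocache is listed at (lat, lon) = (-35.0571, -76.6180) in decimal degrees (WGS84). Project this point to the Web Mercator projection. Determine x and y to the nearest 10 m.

Web Mercator is spherical with R = a = 6378137 m.
x = R·λ = 6378137 × -1.337236366 = -8529076.746 m.
y = R·ln tan(π/4 + φ/2) = 6378137 × -0.654053608 = -4171643.516 m.

x -8529080 m, y -4171640 m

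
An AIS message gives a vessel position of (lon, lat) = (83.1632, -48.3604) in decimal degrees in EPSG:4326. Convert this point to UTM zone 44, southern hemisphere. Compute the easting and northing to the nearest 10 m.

Zone 44 central meridian λ₀ = 6×44 − 183 = 81°; Δλ = +2.1632°.
Transverse Mercator on WGS84 with k₀ = 0.9996 gives E = 660233.474 m, N = 4641380.488 m.

E 660230 m, N 4641380 m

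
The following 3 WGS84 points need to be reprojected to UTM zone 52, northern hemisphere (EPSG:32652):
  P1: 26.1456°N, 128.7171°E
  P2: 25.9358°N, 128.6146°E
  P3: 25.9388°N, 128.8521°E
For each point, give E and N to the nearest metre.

P1: E 471723 m, N 2891839 m; P2: E 461409 m, N 2868631 m; P3: E 485191 m, N 2868915 m

UTM zone 52N: λ₀ = 129°, k₀ = 0.9996.
P1 (26.1456°, 128.7171°) → (471722.949, 2891839.043) m.
P2 (25.9358°, 128.6146°) → (461408.946, 2868630.893) m.
P3 (25.9388°, 128.8521°) → (485190.842, 2868914.715) m.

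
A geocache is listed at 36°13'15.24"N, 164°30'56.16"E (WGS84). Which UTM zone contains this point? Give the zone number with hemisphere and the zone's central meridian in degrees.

Zone 58N, central meridian 165°

UTM zone = ⌊(λ + 180)/6⌋ + 1; 164.5156° ∈ [162°, 168°) → zone 58.
Hemisphere: N (φ ≥ 0).
Central meridian λ₀ = 6×58 − 183 = 165°.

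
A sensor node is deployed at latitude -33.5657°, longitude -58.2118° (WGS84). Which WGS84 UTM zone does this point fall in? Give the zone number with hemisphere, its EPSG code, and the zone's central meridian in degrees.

UTM zone = ⌊(λ + 180)/6⌋ + 1; -58.2118° ∈ [-60°, -54°) → zone 21.
Hemisphere: S (φ < 0).
Central meridian λ₀ = 6×21 − 183 = -57°.
EPSG code: 32721.

Zone 21S (EPSG:32721), central meridian -57°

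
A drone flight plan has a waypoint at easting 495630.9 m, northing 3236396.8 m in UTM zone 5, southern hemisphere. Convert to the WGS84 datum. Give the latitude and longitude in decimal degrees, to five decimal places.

Zone 5S: λ₀ = -153°, k₀ = 0.9996, false easting 500000 m, false northing 10000000 m.
Meridian distance M = (N − FN)/k₀ = -6766309.7 m.
Inverse transverse Mercator on WGS84 gives φ = -61.00730043°, λ = -153.08079941°.

lat -61.00730°, lon -153.08080°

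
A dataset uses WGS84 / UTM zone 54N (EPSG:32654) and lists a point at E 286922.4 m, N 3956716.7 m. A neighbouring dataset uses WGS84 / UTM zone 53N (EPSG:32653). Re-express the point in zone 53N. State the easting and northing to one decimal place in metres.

UTM 54N → geographic: φ = 35.73140031°, λ = 138.64400051°.
UTM 53N (λ₀ = 135°) forward: E = 829606.380 m, N = 3960283.341 m.

E 829606.4 m, N 3960283.3 m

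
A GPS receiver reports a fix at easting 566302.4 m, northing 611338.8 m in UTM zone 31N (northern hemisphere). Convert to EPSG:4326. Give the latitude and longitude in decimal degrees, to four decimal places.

lat 5.5305°, lon 3.5986°

Zone 31N: λ₀ = 3°, k₀ = 0.9996, false easting 500000 m.
Meridian distance M = (N − FN)/k₀ = 611583.4 m.
Inverse transverse Mercator on WGS84 gives φ = 5.53049973°, λ = 3.59860016°.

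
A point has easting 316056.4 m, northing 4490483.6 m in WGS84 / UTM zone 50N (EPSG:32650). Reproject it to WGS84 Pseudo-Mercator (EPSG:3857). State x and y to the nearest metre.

x 12782572 m, y 4945415 m

Unproject from UTM 50N (λ₀ = 117°) → φ = 40.54469980°, λ = 114.82779973°.
Web Mercator (R = 6378137 m): x = 12782572.194 m, y = 4945415.177 m.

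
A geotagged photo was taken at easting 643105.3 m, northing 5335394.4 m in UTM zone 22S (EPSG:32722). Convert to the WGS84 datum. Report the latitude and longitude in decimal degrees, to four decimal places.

lat -42.1205°, lon -49.2688°

Zone 22S: λ₀ = -51°, k₀ = 0.9996, false easting 500000 m, false northing 10000000 m.
Meridian distance M = (N − FN)/k₀ = -4666472.2 m.
Inverse transverse Mercator on WGS84 gives φ = -42.12050005°, λ = -49.26879975°.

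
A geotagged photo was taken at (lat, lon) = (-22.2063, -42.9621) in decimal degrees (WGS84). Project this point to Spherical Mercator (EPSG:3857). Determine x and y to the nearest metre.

x -4782519 m, y -2536312 m

Web Mercator is spherical with R = a = 6378137 m.
x = R·λ = 6378137 × -0.749830099 = -4782519.095 m.
y = R·ln tan(π/4 + φ/2) = 6378137 × -0.397657200 = -2536312.100 m.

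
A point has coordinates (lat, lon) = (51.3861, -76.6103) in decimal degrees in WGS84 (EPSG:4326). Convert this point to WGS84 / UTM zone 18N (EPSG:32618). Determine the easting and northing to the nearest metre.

Zone 18 central meridian λ₀ = 6×18 − 183 = -75°; Δλ = -1.6103°.
Transverse Mercator on WGS84 with k₀ = 0.9996 gives E = 387949.517 m, N = 5693992.574 m.

E 387950 m, N 5693993 m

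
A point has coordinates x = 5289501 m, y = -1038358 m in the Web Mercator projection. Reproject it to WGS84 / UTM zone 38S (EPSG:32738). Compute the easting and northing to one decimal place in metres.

Web Mercator inverse (R = 6378137 m) → φ = -9.28679632°, λ = 47.51639594°.
UTM 38S forward: E = 776450.647 m, N = 8972460.021 m.

E 776450.6 m, N 8972460.0 m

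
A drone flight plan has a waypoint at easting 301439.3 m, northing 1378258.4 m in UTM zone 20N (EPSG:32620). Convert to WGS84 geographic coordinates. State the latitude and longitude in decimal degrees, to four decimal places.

lat 12.4614°, lon -64.8269°

Zone 20N: λ₀ = -63°, k₀ = 0.9996, false easting 500000 m.
Meridian distance M = (N − FN)/k₀ = 1378809.9 m.
Inverse transverse Mercator on WGS84 gives φ = 12.46139962°, λ = -64.82689955°.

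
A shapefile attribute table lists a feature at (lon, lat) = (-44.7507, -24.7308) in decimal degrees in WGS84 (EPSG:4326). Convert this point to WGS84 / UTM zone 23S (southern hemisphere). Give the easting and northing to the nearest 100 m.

E 525200 m, N 7264800 m

Zone 23 central meridian λ₀ = 6×23 − 183 = -45°; Δλ = +0.2493°.
Transverse Mercator on WGS84 with k₀ = 0.9996 gives E = 525211.378 m, N = 7264836.901 m.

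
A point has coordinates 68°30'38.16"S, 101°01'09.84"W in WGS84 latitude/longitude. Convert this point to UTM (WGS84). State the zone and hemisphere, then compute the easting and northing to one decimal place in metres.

Zone 14S: E 417455.6 m, N 2398852.9 m

Longitude -101.0194° lies in the 6° band [-102°, -96°), giving zone 14; latitude is south of the equator, so 14S.
Zone 14 central meridian λ₀ = 6×14 − 183 = -99°; Δλ = -2.0194°.
Transverse Mercator on WGS84 with k₀ = 0.9996 gives E = 417455.587 m, N = 2398852.874 m.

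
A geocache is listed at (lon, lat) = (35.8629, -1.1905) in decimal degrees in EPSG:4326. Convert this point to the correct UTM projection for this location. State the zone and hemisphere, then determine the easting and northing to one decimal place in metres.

Longitude 35.8629° lies in the 6° band [30°, 36°), giving zone 36; latitude is south of the equator, so 36S.
Zone 36 central meridian λ₀ = 6×36 − 183 = 33°; Δλ = +2.8629°.
Transverse Mercator on WGS84 with k₀ = 0.9996 gives E = 818634.182 m, N = 9868248.290 m.

Zone 36S: E 818634.2 m, N 9868248.3 m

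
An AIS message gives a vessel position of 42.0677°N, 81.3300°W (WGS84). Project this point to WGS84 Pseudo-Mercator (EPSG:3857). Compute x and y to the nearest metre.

x -9053614 m, y 5171126 m

Web Mercator is spherical with R = a = 6378137 m.
x = R·λ = 6378137 × -1.419476281 = -9053614.186 m.
y = R·ln tan(π/4 + φ/2) = 6378137 × 0.810758059 = 5171125.977 m.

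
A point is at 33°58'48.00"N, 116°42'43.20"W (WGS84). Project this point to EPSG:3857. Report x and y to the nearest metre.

Web Mercator is spherical with R = a = 6378137 m.
x = R·λ = 6378137 × -2.037008677 = -12992320.409 m.
y = R·ln tan(π/4 + φ/2) = 6378137 × 0.631237120 = 4026116.831 m.

x -12992320 m, y 4026117 m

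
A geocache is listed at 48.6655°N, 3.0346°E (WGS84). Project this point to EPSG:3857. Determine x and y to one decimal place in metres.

Web Mercator is spherical with R = a = 6378137 m.
x = R·λ = 6378137 × 0.052963761 = 337810.127 m.
y = R·ln tan(π/4 + φ/2) = 6378137 × 0.974938789 = 6218293.166 m.

x 337810.1 m, y 6218293.2 m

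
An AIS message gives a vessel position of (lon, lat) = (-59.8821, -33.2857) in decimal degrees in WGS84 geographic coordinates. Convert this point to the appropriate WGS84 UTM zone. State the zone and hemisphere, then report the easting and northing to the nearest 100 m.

Zone 21S: E 231600 m, N 6313300 m

Longitude -59.8821° lies in the 6° band [-60°, -54°), giving zone 21; latitude is south of the equator, so 21S.
Zone 21 central meridian λ₀ = 6×21 − 183 = -57°; Δλ = -2.8821°.
Transverse Mercator on WGS84 with k₀ = 0.9996 gives E = 231591.944 m, N = 6313332.801 m.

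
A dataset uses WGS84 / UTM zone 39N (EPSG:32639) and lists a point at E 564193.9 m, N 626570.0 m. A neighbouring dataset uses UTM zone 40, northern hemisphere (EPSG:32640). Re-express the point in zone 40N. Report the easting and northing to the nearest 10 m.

UTM 39N → geographic: φ = 5.66829980°, λ = 51.57970034°.
UTM 40N (λ₀ = 57°) forward: E = -101099.752 m, N = 629352.553 m.

E -101100 m, N 629350 m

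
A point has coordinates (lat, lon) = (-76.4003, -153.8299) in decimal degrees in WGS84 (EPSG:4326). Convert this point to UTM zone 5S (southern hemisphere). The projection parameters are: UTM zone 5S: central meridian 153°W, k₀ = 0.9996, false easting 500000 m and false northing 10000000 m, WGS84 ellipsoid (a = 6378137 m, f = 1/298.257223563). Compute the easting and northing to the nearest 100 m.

Zone 5 central meridian λ₀ = 6×5 − 183 = -153°; Δλ = -0.8299°.
Transverse Mercator on WGS84 with k₀ = 0.9996 gives E = 478217.467 m, N = 1519993.777 m.

E 478200 m, N 1520000 m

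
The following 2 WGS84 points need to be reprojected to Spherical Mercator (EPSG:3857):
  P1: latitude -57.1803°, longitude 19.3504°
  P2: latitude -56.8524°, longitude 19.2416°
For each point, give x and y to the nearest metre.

P1: x 2154077 m, y -7797060 m; P2: x 2141965 m, y -7730010 m

Web Mercator: x = R·λ, y = R·ln tan(π/4+φ/2), R = 6378137 m.
P1 (-57.1803°, 19.3504°) → (2154076.675, -7797060.065) m.
P2 (-56.8524°, 19.2416°) → (2141965.114, -7730010.160) m.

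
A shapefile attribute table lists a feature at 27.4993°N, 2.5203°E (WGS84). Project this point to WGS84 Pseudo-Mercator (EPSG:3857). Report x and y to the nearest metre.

x 280559 m, y 3185992 m

Web Mercator is spherical with R = a = 6378137 m.
x = R·λ = 6378137 × 0.043987533 = 280558.513 m.
y = R·ln tan(π/4 + φ/2) = 6378137 × 0.499517709 = 3185992.384 m.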